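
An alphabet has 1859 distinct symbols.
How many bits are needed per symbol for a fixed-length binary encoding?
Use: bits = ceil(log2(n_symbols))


log2(1859) = 10.8603
Bracket: 2^10 = 1024 < 1859 <= 2^11 = 2048
So ceil(log2(1859)) = 11

bits = ceil(log2(1859)) = ceil(10.8603) = 11 bits


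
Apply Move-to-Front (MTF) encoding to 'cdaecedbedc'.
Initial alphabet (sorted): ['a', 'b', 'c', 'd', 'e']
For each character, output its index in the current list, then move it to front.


MTF encoding:
'c': index 2 in ['a', 'b', 'c', 'd', 'e'] -> ['c', 'a', 'b', 'd', 'e']
'd': index 3 in ['c', 'a', 'b', 'd', 'e'] -> ['d', 'c', 'a', 'b', 'e']
'a': index 2 in ['d', 'c', 'a', 'b', 'e'] -> ['a', 'd', 'c', 'b', 'e']
'e': index 4 in ['a', 'd', 'c', 'b', 'e'] -> ['e', 'a', 'd', 'c', 'b']
'c': index 3 in ['e', 'a', 'd', 'c', 'b'] -> ['c', 'e', 'a', 'd', 'b']
'e': index 1 in ['c', 'e', 'a', 'd', 'b'] -> ['e', 'c', 'a', 'd', 'b']
'd': index 3 in ['e', 'c', 'a', 'd', 'b'] -> ['d', 'e', 'c', 'a', 'b']
'b': index 4 in ['d', 'e', 'c', 'a', 'b'] -> ['b', 'd', 'e', 'c', 'a']
'e': index 2 in ['b', 'd', 'e', 'c', 'a'] -> ['e', 'b', 'd', 'c', 'a']
'd': index 2 in ['e', 'b', 'd', 'c', 'a'] -> ['d', 'e', 'b', 'c', 'a']
'c': index 3 in ['d', 'e', 'b', 'c', 'a'] -> ['c', 'd', 'e', 'b', 'a']


Output: [2, 3, 2, 4, 3, 1, 3, 4, 2, 2, 3]


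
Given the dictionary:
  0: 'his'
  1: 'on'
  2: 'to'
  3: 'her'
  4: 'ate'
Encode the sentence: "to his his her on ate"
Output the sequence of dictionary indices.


Look up each word in the dictionary:
  'to' -> 2
  'his' -> 0
  'his' -> 0
  'her' -> 3
  'on' -> 1
  'ate' -> 4

Encoded: [2, 0, 0, 3, 1, 4]


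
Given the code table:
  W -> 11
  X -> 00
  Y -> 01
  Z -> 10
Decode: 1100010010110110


Decoding:
11 -> W
00 -> X
01 -> Y
00 -> X
10 -> Z
11 -> W
01 -> Y
10 -> Z


Result: WXYXZWYZ


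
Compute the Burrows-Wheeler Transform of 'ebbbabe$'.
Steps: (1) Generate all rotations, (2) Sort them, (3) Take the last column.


Rotations (sorted):
  0: $ebbbabe -> last char: e
  1: abe$ebbb -> last char: b
  2: babe$ebb -> last char: b
  3: bbabe$eb -> last char: b
  4: bbbabe$e -> last char: e
  5: be$ebbba -> last char: a
  6: e$ebbbab -> last char: b
  7: ebbbabe$ -> last char: $


BWT = ebbbeab$


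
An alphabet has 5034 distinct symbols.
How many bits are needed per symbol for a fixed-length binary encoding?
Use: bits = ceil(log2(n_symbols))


log2(5034) = 12.2975
Bracket: 2^12 = 4096 < 5034 <= 2^13 = 8192
So ceil(log2(5034)) = 13

bits = ceil(log2(5034)) = ceil(12.2975) = 13 bits


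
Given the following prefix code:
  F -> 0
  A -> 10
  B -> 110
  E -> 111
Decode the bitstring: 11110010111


Decoding step by step:
Bits 111 -> E
Bits 10 -> A
Bits 0 -> F
Bits 10 -> A
Bits 111 -> E


Decoded message: EAFAE


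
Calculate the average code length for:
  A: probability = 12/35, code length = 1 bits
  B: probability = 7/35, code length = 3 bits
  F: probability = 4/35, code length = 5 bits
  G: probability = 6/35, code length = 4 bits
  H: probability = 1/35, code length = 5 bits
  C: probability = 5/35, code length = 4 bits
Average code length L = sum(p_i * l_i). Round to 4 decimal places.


Weighted contributions p_i * l_i:
  A: (12/35) * 1 = 12/35
  B: (7/35) * 3 = 21/35
  F: (4/35) * 5 = 20/35
  G: (6/35) * 4 = 24/35
  H: (1/35) * 5 = 5/35
  C: (5/35) * 4 = 20/35
Sum = (12 + 21 + 20 + 24 + 5 + 20)/35 = 102/35

L = 102/35 = 2.9143 bits/symbol


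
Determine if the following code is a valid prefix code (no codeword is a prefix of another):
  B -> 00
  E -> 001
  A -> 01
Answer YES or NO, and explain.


Checking each pair (does one codeword prefix another?):
  B='00' vs E='001': prefix -- VIOLATION

NO -- this is NOT a valid prefix code. B (00) is a prefix of E (001).


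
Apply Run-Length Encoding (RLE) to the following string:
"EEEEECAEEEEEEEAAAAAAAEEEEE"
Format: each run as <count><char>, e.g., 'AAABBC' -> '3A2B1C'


Scanning runs left to right:
  i=0: run of 'E' x 5 -> '5E'
  i=5: run of 'C' x 1 -> '1C'
  i=6: run of 'A' x 1 -> '1A'
  i=7: run of 'E' x 7 -> '7E'
  i=14: run of 'A' x 7 -> '7A'
  i=21: run of 'E' x 5 -> '5E'

RLE = 5E1C1A7E7A5E


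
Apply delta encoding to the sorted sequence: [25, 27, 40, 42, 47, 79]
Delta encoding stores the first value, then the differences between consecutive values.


First value: 25
Deltas:
  27 - 25 = 2
  40 - 27 = 13
  42 - 40 = 2
  47 - 42 = 5
  79 - 47 = 32


Delta encoded: [25, 2, 13, 2, 5, 32]


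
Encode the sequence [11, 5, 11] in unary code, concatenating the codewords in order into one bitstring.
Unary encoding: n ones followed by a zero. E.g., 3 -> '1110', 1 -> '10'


Encode each number as n ones followed by a terminating 0:
  11 -> 111111111110 (12 bits)
  5 -> 111110 (6 bits)
  11 -> 111111111110 (12 bits)
Total length = 12 + 6 + 12 = 30 bits.

Unary([11, 5, 11]) = 111111111110111110111111111110 (30 bits)


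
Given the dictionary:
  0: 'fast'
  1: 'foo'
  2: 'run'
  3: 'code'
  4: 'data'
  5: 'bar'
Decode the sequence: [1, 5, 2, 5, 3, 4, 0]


Look up each index in the dictionary:
  1 -> 'foo'
  5 -> 'bar'
  2 -> 'run'
  5 -> 'bar'
  3 -> 'code'
  4 -> 'data'
  0 -> 'fast'

Decoded: "foo bar run bar code data fast"


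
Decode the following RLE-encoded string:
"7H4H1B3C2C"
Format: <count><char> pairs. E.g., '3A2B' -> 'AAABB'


Expanding each <count><char> pair:
  7H -> 'HHHHHHH'
  4H -> 'HHHH'
  1B -> 'B'
  3C -> 'CCC'
  2C -> 'CC'

Decoded = HHHHHHHHHHHBCCCCC


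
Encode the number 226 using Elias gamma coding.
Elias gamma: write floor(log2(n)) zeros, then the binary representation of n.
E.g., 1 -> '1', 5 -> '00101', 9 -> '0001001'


num_bits = floor(log2(226)) + 1 = 8
leading_zeros = num_bits - 1 = 7
binary(226) = 11100010

Elias gamma(226) = '0000000' + '11100010' = 000000011100010 (15 bits)


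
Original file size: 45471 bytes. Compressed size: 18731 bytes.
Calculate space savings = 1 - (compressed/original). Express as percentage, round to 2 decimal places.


ratio = compressed/original = 18731/45471 = 0.411933
savings = 1 - ratio = 1 - 0.411933 = 0.588067
as a percentage: 0.588067 * 100 = 58.81%

Space savings = 1 - 18731/45471 = 58.81%


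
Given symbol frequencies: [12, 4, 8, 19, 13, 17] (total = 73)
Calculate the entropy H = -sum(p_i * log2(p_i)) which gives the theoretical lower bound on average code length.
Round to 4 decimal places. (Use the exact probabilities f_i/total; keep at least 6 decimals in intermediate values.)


Per-symbol terms -p_i * log2(p_i) with p_i = f_i/73:
  p = 12/73 = 0.164384: log2(p) = -2.604862, -p*log2(p) = 0.428197
  p = 4/73 = 0.054795: log2(p) = -4.189825, -p*log2(p) = 0.229579
  p = 8/73 = 0.109589: log2(p) = -3.189825, -p*log2(p) = 0.349570
  p = 19/73 = 0.260274: log2(p) = -1.941897, -p*log2(p) = 0.505425
  p = 13/73 = 0.178082: log2(p) = -2.489385, -p*log2(p) = 0.443315
  p = 17/73 = 0.232877: log2(p) = -2.102362, -p*log2(p) = 0.489591
H = 0.428197 + 0.229579 + 0.349570 + 0.505425 + 0.443315 + 0.489591 = 2.445677

H = 2.4457 bits/symbol


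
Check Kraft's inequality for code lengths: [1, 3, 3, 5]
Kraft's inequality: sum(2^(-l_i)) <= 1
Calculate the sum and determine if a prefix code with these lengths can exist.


Sum = 2^(-1) + 2^(-3) + 2^(-3) + 2^(-5)
    = 0.5 + 0.125 + 0.125 + 0.03125
    = 25/32 = 0.78125
Since 0.78125 <= 1, Kraft's inequality IS satisfied.
A prefix code with these lengths CAN exist.

Kraft sum = 0.78125. Satisfied.


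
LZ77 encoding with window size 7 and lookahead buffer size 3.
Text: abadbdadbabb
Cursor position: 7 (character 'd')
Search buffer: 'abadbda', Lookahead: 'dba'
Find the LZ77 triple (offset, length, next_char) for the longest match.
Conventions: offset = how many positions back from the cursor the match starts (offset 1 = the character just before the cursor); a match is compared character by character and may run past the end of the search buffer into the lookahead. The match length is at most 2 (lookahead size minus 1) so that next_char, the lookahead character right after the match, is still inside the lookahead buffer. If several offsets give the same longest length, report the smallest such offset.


Try each offset into the search buffer:
  offset=1 (pos 6, char 'a'): match length 0
  offset=2 (pos 5, char 'd'): match length 1
  offset=3 (pos 4, char 'b'): match length 0
  offset=4 (pos 3, char 'd'): match length 2
  offset=5 (pos 2, char 'a'): match length 0
  offset=6 (pos 1, char 'b'): match length 0
  offset=7 (pos 0, char 'a'): match length 0
Longest match has length 2 at offset 4.
next_char = character at position 7 + 2 = 9 -> 'a'

Best match: offset=4, length=2 (matching 'db' starting at position 3)
LZ77 triple: (4, 2, 'a')


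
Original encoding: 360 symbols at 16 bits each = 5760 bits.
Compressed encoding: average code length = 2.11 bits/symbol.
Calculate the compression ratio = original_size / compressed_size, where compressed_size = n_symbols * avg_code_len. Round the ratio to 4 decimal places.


original_size = n_symbols * orig_bits = 360 * 16 = 5760 bits
compressed_size = n_symbols * avg_code_len = 360 * 2.11 = 759.6 bits
ratio = original_size / compressed_size = 5760 / 759.6 = 7.5829

Compression ratio = 7.5829


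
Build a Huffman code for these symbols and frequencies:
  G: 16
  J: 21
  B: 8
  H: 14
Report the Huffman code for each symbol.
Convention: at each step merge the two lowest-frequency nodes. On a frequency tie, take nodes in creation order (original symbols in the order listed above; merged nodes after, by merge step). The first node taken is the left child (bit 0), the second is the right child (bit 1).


Huffman tree construction:
Step 1: Merge B(8) + H(14) = 22
Step 2: Merge G(16) + J(21) = 37
Step 3: Merge (B+H)(22) + (G+J)(37) = 59
Read each symbol's code off the tree from the root (left child = 0, right child = 1).

Codes:
  G: 10 (length 2)
  J: 11 (length 2)
  B: 00 (length 2)
  H: 01 (length 2)
Average code length: 118/59 = 2.0000 bits/symbol


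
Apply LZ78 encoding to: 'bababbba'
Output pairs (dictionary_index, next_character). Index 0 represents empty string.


LZ78 encoding steps:
Dictionary: {0: ''}
Step 1: w='' (idx 0), next='b' -> output (0, 'b'), add 'b' as idx 1
Step 2: w='' (idx 0), next='a' -> output (0, 'a'), add 'a' as idx 2
Step 3: w='b' (idx 1), next='a' -> output (1, 'a'), add 'ba' as idx 3
Step 4: w='b' (idx 1), next='b' -> output (1, 'b'), add 'bb' as idx 4
Step 5: w='ba' (idx 3), end of input -> output (3, '')


Encoded: [(0, 'b'), (0, 'a'), (1, 'a'), (1, 'b'), (3, '')]


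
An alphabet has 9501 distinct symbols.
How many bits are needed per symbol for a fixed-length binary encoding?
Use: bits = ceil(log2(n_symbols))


log2(9501) = 13.2139
Bracket: 2^13 = 8192 < 9501 <= 2^14 = 16384
So ceil(log2(9501)) = 14

bits = ceil(log2(9501)) = ceil(13.2139) = 14 bits


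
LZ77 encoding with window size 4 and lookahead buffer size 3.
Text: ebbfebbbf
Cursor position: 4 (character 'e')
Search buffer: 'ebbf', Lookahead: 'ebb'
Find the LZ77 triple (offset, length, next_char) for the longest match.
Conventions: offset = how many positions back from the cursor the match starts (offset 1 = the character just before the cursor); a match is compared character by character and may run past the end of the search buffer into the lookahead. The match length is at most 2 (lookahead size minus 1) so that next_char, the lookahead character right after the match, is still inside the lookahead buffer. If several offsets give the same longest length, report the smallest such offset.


Try each offset into the search buffer:
  offset=1 (pos 3, char 'f'): match length 0
  offset=2 (pos 2, char 'b'): match length 0
  offset=3 (pos 1, char 'b'): match length 0
  offset=4 (pos 0, char 'e'): match length 2
Longest match has length 2 at offset 4.
next_char = character at position 4 + 2 = 6 -> 'b'

Best match: offset=4, length=2 (matching 'eb' starting at position 0)
LZ77 triple: (4, 2, 'b')


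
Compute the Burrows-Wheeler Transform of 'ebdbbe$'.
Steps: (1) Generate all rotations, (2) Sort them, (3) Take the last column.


Rotations (sorted):
  0: $ebdbbe -> last char: e
  1: bbe$ebd -> last char: d
  2: bdbbe$e -> last char: e
  3: be$ebdb -> last char: b
  4: dbbe$eb -> last char: b
  5: e$ebdbb -> last char: b
  6: ebdbbe$ -> last char: $


BWT = edebbb$


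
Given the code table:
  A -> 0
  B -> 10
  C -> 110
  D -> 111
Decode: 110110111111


Decoding:
110 -> C
110 -> C
111 -> D
111 -> D


Result: CCDD


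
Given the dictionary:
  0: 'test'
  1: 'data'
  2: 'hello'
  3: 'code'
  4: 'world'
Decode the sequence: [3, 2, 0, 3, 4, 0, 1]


Look up each index in the dictionary:
  3 -> 'code'
  2 -> 'hello'
  0 -> 'test'
  3 -> 'code'
  4 -> 'world'
  0 -> 'test'
  1 -> 'data'

Decoded: "code hello test code world test data"


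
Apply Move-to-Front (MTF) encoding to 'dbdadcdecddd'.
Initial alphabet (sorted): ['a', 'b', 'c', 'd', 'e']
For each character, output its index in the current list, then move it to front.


MTF encoding:
'd': index 3 in ['a', 'b', 'c', 'd', 'e'] -> ['d', 'a', 'b', 'c', 'e']
'b': index 2 in ['d', 'a', 'b', 'c', 'e'] -> ['b', 'd', 'a', 'c', 'e']
'd': index 1 in ['b', 'd', 'a', 'c', 'e'] -> ['d', 'b', 'a', 'c', 'e']
'a': index 2 in ['d', 'b', 'a', 'c', 'e'] -> ['a', 'd', 'b', 'c', 'e']
'd': index 1 in ['a', 'd', 'b', 'c', 'e'] -> ['d', 'a', 'b', 'c', 'e']
'c': index 3 in ['d', 'a', 'b', 'c', 'e'] -> ['c', 'd', 'a', 'b', 'e']
'd': index 1 in ['c', 'd', 'a', 'b', 'e'] -> ['d', 'c', 'a', 'b', 'e']
'e': index 4 in ['d', 'c', 'a', 'b', 'e'] -> ['e', 'd', 'c', 'a', 'b']
'c': index 2 in ['e', 'd', 'c', 'a', 'b'] -> ['c', 'e', 'd', 'a', 'b']
'd': index 2 in ['c', 'e', 'd', 'a', 'b'] -> ['d', 'c', 'e', 'a', 'b']
'd': index 0 in ['d', 'c', 'e', 'a', 'b'] -> ['d', 'c', 'e', 'a', 'b']
'd': index 0 in ['d', 'c', 'e', 'a', 'b'] -> ['d', 'c', 'e', 'a', 'b']


Output: [3, 2, 1, 2, 1, 3, 1, 4, 2, 2, 0, 0]


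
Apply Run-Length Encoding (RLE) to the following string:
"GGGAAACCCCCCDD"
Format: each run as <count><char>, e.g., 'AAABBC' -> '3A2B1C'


Scanning runs left to right:
  i=0: run of 'G' x 3 -> '3G'
  i=3: run of 'A' x 3 -> '3A'
  i=6: run of 'C' x 6 -> '6C'
  i=12: run of 'D' x 2 -> '2D'

RLE = 3G3A6C2D


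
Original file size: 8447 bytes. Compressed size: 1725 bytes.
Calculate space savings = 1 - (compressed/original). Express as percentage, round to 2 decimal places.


ratio = compressed/original = 1725/8447 = 0.204215
savings = 1 - ratio = 1 - 0.204215 = 0.795785
as a percentage: 0.795785 * 100 = 79.58%

Space savings = 1 - 1725/8447 = 79.58%


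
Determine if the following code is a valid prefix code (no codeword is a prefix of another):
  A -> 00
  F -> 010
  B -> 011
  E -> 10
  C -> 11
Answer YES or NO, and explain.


Checking each pair (does one codeword prefix another?):
  A='00' vs F='010': no prefix
  A='00' vs B='011': no prefix
  A='00' vs E='10': no prefix
  A='00' vs C='11': no prefix
  F='010' vs A='00': no prefix
  F='010' vs B='011': no prefix
  F='010' vs E='10': no prefix
  F='010' vs C='11': no prefix
  B='011' vs A='00': no prefix
  B='011' vs F='010': no prefix
  B='011' vs E='10': no prefix
  B='011' vs C='11': no prefix
  E='10' vs A='00': no prefix
  E='10' vs F='010': no prefix
  E='10' vs B='011': no prefix
  E='10' vs C='11': no prefix
  C='11' vs A='00': no prefix
  C='11' vs F='010': no prefix
  C='11' vs B='011': no prefix
  C='11' vs E='10': no prefix
No violation found over all pairs.

YES -- this is a valid prefix code. No codeword is a prefix of any other codeword.


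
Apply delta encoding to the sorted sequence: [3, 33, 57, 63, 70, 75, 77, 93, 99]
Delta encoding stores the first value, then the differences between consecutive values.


First value: 3
Deltas:
  33 - 3 = 30
  57 - 33 = 24
  63 - 57 = 6
  70 - 63 = 7
  75 - 70 = 5
  77 - 75 = 2
  93 - 77 = 16
  99 - 93 = 6


Delta encoded: [3, 30, 24, 6, 7, 5, 2, 16, 6]


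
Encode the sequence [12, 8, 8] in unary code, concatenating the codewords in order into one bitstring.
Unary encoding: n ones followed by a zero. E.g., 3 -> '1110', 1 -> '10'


Encode each number as n ones followed by a terminating 0:
  12 -> 1111111111110 (13 bits)
  8 -> 111111110 (9 bits)
  8 -> 111111110 (9 bits)
Total length = 13 + 9 + 9 = 31 bits.

Unary([12, 8, 8]) = 1111111111110111111110111111110 (31 bits)


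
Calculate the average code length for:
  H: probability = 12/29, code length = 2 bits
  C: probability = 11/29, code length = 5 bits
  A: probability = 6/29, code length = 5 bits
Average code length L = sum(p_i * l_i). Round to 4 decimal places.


Weighted contributions p_i * l_i:
  H: (12/29) * 2 = 24/29
  C: (11/29) * 5 = 55/29
  A: (6/29) * 5 = 30/29
Sum = (24 + 55 + 30)/29 = 109/29

L = 109/29 = 3.7586 bits/symbol


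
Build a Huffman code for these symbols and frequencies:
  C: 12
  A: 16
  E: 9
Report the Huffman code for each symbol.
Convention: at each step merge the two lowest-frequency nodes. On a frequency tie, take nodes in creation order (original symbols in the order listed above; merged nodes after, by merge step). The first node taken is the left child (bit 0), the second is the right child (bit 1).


Huffman tree construction:
Step 1: Merge E(9) + C(12) = 21
Step 2: Merge A(16) + (E+C)(21) = 37
Read each symbol's code off the tree from the root (left child = 0, right child = 1).

Codes:
  C: 11 (length 2)
  A: 0 (length 1)
  E: 10 (length 2)
Average code length: 58/37 = 1.5676 bits/symbol


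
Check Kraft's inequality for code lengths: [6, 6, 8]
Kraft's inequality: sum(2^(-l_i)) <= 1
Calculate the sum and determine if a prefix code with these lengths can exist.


Sum = 2^(-6) + 2^(-6) + 2^(-8)
    = 0.015625 + 0.015625 + 0.00390625
    = 9/256 = 0.03515625
Since 0.03515625 <= 1, Kraft's inequality IS satisfied.
A prefix code with these lengths CAN exist.

Kraft sum = 0.03515625. Satisfied.


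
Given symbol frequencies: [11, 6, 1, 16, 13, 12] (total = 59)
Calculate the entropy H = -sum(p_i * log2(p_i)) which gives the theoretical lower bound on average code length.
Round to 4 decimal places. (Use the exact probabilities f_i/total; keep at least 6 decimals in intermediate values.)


Per-symbol terms -p_i * log2(p_i) with p_i = f_i/59:
  p = 11/59 = 0.186441: log2(p) = -2.423211, -p*log2(p) = 0.451785
  p = 6/59 = 0.101695: log2(p) = -3.297681, -p*log2(p) = 0.335357
  p = 1/59 = 0.016949: log2(p) = -5.882643, -p*log2(p) = 0.099706
  p = 16/59 = 0.271186: log2(p) = -1.882643, -p*log2(p) = 0.510547
  p = 13/59 = 0.220339: log2(p) = -2.182203, -p*log2(p) = 0.480824
  p = 12/59 = 0.203390: log2(p) = -2.297681, -p*log2(p) = 0.467325
H = 0.451785 + 0.335357 + 0.099706 + 0.510547 + 0.480824 + 0.467325 = 2.345544

H = 2.3455 bits/symbol


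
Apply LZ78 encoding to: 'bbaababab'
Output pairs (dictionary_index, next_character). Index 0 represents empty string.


LZ78 encoding steps:
Dictionary: {0: ''}
Step 1: w='' (idx 0), next='b' -> output (0, 'b'), add 'b' as idx 1
Step 2: w='b' (idx 1), next='a' -> output (1, 'a'), add 'ba' as idx 2
Step 3: w='' (idx 0), next='a' -> output (0, 'a'), add 'a' as idx 3
Step 4: w='ba' (idx 2), next='b' -> output (2, 'b'), add 'bab' as idx 4
Step 5: w='a' (idx 3), next='b' -> output (3, 'b'), add 'ab' as idx 5


Encoded: [(0, 'b'), (1, 'a'), (0, 'a'), (2, 'b'), (3, 'b')]


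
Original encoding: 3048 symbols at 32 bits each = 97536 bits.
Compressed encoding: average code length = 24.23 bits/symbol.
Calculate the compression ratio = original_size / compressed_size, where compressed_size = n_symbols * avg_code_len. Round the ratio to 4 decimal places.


original_size = n_symbols * orig_bits = 3048 * 32 = 97536 bits
compressed_size = n_symbols * avg_code_len = 3048 * 24.23 = 73853.04 bits
ratio = original_size / compressed_size = 97536 / 73853.04 = 1.3207

Compression ratio = 1.3207


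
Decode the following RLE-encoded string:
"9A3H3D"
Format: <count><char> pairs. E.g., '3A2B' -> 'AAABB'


Expanding each <count><char> pair:
  9A -> 'AAAAAAAAA'
  3H -> 'HHH'
  3D -> 'DDD'

Decoded = AAAAAAAAAHHHDDD


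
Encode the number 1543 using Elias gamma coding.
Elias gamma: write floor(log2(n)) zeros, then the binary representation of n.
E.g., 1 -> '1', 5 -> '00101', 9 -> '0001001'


num_bits = floor(log2(1543)) + 1 = 11
leading_zeros = num_bits - 1 = 10
binary(1543) = 11000000111

Elias gamma(1543) = '0000000000' + '11000000111' = 000000000011000000111 (21 bits)


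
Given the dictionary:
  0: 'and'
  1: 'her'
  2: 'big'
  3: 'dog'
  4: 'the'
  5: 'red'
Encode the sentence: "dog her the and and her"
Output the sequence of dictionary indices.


Look up each word in the dictionary:
  'dog' -> 3
  'her' -> 1
  'the' -> 4
  'and' -> 0
  'and' -> 0
  'her' -> 1

Encoded: [3, 1, 4, 0, 0, 1]


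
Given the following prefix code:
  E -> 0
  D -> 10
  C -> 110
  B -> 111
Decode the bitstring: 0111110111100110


Decoding step by step:
Bits 0 -> E
Bits 111 -> B
Bits 110 -> C
Bits 111 -> B
Bits 10 -> D
Bits 0 -> E
Bits 110 -> C


Decoded message: EBCBDEC


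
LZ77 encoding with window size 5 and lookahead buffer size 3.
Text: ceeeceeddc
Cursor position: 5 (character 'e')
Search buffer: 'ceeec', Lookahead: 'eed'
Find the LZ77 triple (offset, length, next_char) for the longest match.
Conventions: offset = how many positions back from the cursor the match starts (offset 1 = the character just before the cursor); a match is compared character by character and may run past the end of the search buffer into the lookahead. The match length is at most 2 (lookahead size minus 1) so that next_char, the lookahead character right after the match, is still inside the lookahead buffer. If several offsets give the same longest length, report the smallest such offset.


Try each offset into the search buffer:
  offset=1 (pos 4, char 'c'): match length 0
  offset=2 (pos 3, char 'e'): match length 1
  offset=3 (pos 2, char 'e'): match length 2
  offset=4 (pos 1, char 'e'): match length 2
  offset=5 (pos 0, char 'c'): match length 0
Longest match has length 2, found at offsets 3, 4; take the smallest, offset 3.
next_char = character at position 5 + 2 = 7 -> 'd'

Best match: offset=3, length=2 (matching 'ee' starting at position 2)
LZ77 triple: (3, 2, 'd')


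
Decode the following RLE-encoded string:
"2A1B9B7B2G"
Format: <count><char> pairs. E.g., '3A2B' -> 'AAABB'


Expanding each <count><char> pair:
  2A -> 'AA'
  1B -> 'B'
  9B -> 'BBBBBBBBB'
  7B -> 'BBBBBBB'
  2G -> 'GG'

Decoded = AABBBBBBBBBBBBBBBBBGG


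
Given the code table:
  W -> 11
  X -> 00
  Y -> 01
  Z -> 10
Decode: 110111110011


Decoding:
11 -> W
01 -> Y
11 -> W
11 -> W
00 -> X
11 -> W


Result: WYWWXW


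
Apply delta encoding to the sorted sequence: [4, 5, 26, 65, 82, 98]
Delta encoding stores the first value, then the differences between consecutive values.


First value: 4
Deltas:
  5 - 4 = 1
  26 - 5 = 21
  65 - 26 = 39
  82 - 65 = 17
  98 - 82 = 16


Delta encoded: [4, 1, 21, 39, 17, 16]


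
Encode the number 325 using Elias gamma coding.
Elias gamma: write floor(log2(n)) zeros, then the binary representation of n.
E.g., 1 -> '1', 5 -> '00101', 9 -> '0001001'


num_bits = floor(log2(325)) + 1 = 9
leading_zeros = num_bits - 1 = 8
binary(325) = 101000101

Elias gamma(325) = '00000000' + '101000101' = 00000000101000101 (17 bits)


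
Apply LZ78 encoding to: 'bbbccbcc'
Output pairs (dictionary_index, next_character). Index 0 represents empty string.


LZ78 encoding steps:
Dictionary: {0: ''}
Step 1: w='' (idx 0), next='b' -> output (0, 'b'), add 'b' as idx 1
Step 2: w='b' (idx 1), next='b' -> output (1, 'b'), add 'bb' as idx 2
Step 3: w='' (idx 0), next='c' -> output (0, 'c'), add 'c' as idx 3
Step 4: w='c' (idx 3), next='b' -> output (3, 'b'), add 'cb' as idx 4
Step 5: w='c' (idx 3), next='c' -> output (3, 'c'), add 'cc' as idx 5


Encoded: [(0, 'b'), (1, 'b'), (0, 'c'), (3, 'b'), (3, 'c')]


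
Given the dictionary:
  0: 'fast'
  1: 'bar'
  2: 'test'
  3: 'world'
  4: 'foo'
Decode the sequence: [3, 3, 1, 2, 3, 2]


Look up each index in the dictionary:
  3 -> 'world'
  3 -> 'world'
  1 -> 'bar'
  2 -> 'test'
  3 -> 'world'
  2 -> 'test'

Decoded: "world world bar test world test"


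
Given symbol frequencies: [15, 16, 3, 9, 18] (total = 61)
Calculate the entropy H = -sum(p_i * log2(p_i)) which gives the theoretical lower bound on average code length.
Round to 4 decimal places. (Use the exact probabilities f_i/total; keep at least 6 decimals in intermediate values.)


Per-symbol terms -p_i * log2(p_i) with p_i = f_i/61:
  p = 15/61 = 0.245902: log2(p) = -2.023847, -p*log2(p) = 0.497667
  p = 16/61 = 0.262295: log2(p) = -1.930737, -p*log2(p) = 0.506423
  p = 3/61 = 0.049180: log2(p) = -4.345775, -p*log2(p) = 0.213727
  p = 9/61 = 0.147541: log2(p) = -2.760812, -p*log2(p) = 0.407333
  p = 18/61 = 0.295082: log2(p) = -1.760812, -p*log2(p) = 0.519584
H = 0.497667 + 0.506423 + 0.213727 + 0.407333 + 0.519584 = 2.144734

H = 2.1447 bits/symbol


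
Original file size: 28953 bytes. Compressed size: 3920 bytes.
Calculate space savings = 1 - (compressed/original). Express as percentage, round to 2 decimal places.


ratio = compressed/original = 3920/28953 = 0.135392
savings = 1 - ratio = 1 - 0.135392 = 0.864608
as a percentage: 0.864608 * 100 = 86.46%

Space savings = 1 - 3920/28953 = 86.46%


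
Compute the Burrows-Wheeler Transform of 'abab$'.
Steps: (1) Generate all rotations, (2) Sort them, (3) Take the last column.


Rotations (sorted):
  0: $abab -> last char: b
  1: ab$ab -> last char: b
  2: abab$ -> last char: $
  3: b$aba -> last char: a
  4: bab$a -> last char: a


BWT = bb$aa


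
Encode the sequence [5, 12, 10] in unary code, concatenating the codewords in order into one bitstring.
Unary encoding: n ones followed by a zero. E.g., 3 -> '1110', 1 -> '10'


Encode each number as n ones followed by a terminating 0:
  5 -> 111110 (6 bits)
  12 -> 1111111111110 (13 bits)
  10 -> 11111111110 (11 bits)
Total length = 6 + 13 + 11 = 30 bits.

Unary([5, 12, 10]) = 111110111111111111011111111110 (30 bits)


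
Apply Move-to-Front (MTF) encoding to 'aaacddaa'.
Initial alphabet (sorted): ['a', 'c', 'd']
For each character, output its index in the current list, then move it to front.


MTF encoding:
'a': index 0 in ['a', 'c', 'd'] -> ['a', 'c', 'd']
'a': index 0 in ['a', 'c', 'd'] -> ['a', 'c', 'd']
'a': index 0 in ['a', 'c', 'd'] -> ['a', 'c', 'd']
'c': index 1 in ['a', 'c', 'd'] -> ['c', 'a', 'd']
'd': index 2 in ['c', 'a', 'd'] -> ['d', 'c', 'a']
'd': index 0 in ['d', 'c', 'a'] -> ['d', 'c', 'a']
'a': index 2 in ['d', 'c', 'a'] -> ['a', 'd', 'c']
'a': index 0 in ['a', 'd', 'c'] -> ['a', 'd', 'c']


Output: [0, 0, 0, 1, 2, 0, 2, 0]


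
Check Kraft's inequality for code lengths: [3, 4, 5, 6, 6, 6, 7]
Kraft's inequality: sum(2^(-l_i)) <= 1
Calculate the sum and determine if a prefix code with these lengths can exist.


Sum = 2^(-3) + 2^(-4) + 2^(-5) + 2^(-6) + 2^(-6) + 2^(-6) + 2^(-7)
    = 0.125 + 0.0625 + 0.03125 + 0.015625 + 0.015625 + 0.015625 + 0.0078125
    = 35/128 = 0.2734375
Since 0.2734375 <= 1, Kraft's inequality IS satisfied.
A prefix code with these lengths CAN exist.

Kraft sum = 0.2734375. Satisfied.


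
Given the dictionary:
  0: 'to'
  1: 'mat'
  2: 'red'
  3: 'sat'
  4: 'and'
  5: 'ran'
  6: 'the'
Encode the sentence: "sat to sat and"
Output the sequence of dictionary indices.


Look up each word in the dictionary:
  'sat' -> 3
  'to' -> 0
  'sat' -> 3
  'and' -> 4

Encoded: [3, 0, 3, 4]


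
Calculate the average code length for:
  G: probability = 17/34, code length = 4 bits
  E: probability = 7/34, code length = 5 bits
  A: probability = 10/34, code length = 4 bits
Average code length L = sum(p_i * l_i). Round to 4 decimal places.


Weighted contributions p_i * l_i:
  G: (17/34) * 4 = 68/34
  E: (7/34) * 5 = 35/34
  A: (10/34) * 4 = 40/34
Sum = (68 + 35 + 40)/34 = 143/34

L = 143/34 = 4.2059 bits/symbol


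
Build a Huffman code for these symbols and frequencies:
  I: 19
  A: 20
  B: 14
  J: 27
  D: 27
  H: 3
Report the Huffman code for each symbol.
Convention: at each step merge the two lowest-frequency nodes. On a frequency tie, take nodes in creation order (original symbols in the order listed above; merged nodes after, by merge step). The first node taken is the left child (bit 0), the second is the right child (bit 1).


Huffman tree construction:
Step 1: Merge H(3) + B(14) = 17
Step 2: Merge (H+B)(17) + I(19) = 36
Step 3: Merge A(20) + J(27) = 47
Step 4: Merge D(27) + ((H+B)+I)(36) = 63
Step 5: Merge (A+J)(47) + (D+((H+B)+I))(63) = 110
Read each symbol's code off the tree from the root (left child = 0, right child = 1).

Codes:
  I: 111 (length 3)
  A: 00 (length 2)
  B: 1101 (length 4)
  J: 01 (length 2)
  D: 10 (length 2)
  H: 1100 (length 4)
Average code length: 273/110 = 2.4818 bits/symbol


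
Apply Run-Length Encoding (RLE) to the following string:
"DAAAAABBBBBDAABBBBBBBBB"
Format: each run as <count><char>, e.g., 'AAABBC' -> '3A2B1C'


Scanning runs left to right:
  i=0: run of 'D' x 1 -> '1D'
  i=1: run of 'A' x 5 -> '5A'
  i=6: run of 'B' x 5 -> '5B'
  i=11: run of 'D' x 1 -> '1D'
  i=12: run of 'A' x 2 -> '2A'
  i=14: run of 'B' x 9 -> '9B'

RLE = 1D5A5B1D2A9B


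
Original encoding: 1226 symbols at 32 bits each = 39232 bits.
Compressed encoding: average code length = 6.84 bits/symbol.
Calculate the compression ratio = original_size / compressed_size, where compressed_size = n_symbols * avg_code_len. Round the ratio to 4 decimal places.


original_size = n_symbols * orig_bits = 1226 * 32 = 39232 bits
compressed_size = n_symbols * avg_code_len = 1226 * 6.84 = 8385.84 bits
ratio = original_size / compressed_size = 39232 / 8385.84 = 4.6784

Compression ratio = 4.6784


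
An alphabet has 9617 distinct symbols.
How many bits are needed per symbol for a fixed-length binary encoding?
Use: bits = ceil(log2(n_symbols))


log2(9617) = 13.2314
Bracket: 2^13 = 8192 < 9617 <= 2^14 = 16384
So ceil(log2(9617)) = 14

bits = ceil(log2(9617)) = ceil(13.2314) = 14 bits


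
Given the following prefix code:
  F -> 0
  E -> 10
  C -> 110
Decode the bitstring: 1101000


Decoding step by step:
Bits 110 -> C
Bits 10 -> E
Bits 0 -> F
Bits 0 -> F


Decoded message: CEFF


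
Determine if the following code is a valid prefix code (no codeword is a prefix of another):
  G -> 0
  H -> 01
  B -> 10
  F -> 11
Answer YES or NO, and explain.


Checking each pair (does one codeword prefix another?):
  G='0' vs H='01': prefix -- VIOLATION

NO -- this is NOT a valid prefix code. G (0) is a prefix of H (01).


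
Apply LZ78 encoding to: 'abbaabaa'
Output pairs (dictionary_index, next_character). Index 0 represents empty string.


LZ78 encoding steps:
Dictionary: {0: ''}
Step 1: w='' (idx 0), next='a' -> output (0, 'a'), add 'a' as idx 1
Step 2: w='' (idx 0), next='b' -> output (0, 'b'), add 'b' as idx 2
Step 3: w='b' (idx 2), next='a' -> output (2, 'a'), add 'ba' as idx 3
Step 4: w='a' (idx 1), next='b' -> output (1, 'b'), add 'ab' as idx 4
Step 5: w='a' (idx 1), next='a' -> output (1, 'a'), add 'aa' as idx 5


Encoded: [(0, 'a'), (0, 'b'), (2, 'a'), (1, 'b'), (1, 'a')]


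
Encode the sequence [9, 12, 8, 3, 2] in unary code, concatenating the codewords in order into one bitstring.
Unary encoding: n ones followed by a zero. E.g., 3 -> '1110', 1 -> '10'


Encode each number as n ones followed by a terminating 0:
  9 -> 1111111110 (10 bits)
  12 -> 1111111111110 (13 bits)
  8 -> 111111110 (9 bits)
  3 -> 1110 (4 bits)
  2 -> 110 (3 bits)
Total length = 10 + 13 + 9 + 4 + 3 = 39 bits.

Unary([9, 12, 8, 3, 2]) = 111111111011111111111101111111101110110 (39 bits)


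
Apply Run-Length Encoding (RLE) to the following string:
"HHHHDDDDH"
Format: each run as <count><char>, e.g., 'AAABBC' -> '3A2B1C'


Scanning runs left to right:
  i=0: run of 'H' x 4 -> '4H'
  i=4: run of 'D' x 4 -> '4D'
  i=8: run of 'H' x 1 -> '1H'

RLE = 4H4D1H


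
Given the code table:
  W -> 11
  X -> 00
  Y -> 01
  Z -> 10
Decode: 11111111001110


Decoding:
11 -> W
11 -> W
11 -> W
11 -> W
00 -> X
11 -> W
10 -> Z


Result: WWWWXWZ


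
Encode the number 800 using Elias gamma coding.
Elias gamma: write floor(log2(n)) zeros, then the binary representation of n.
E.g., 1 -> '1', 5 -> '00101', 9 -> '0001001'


num_bits = floor(log2(800)) + 1 = 10
leading_zeros = num_bits - 1 = 9
binary(800) = 1100100000

Elias gamma(800) = '000000000' + '1100100000' = 0000000001100100000 (19 bits)


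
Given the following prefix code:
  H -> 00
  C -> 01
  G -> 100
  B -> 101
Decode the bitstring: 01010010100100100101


Decoding step by step:
Bits 01 -> C
Bits 01 -> C
Bits 00 -> H
Bits 101 -> B
Bits 00 -> H
Bits 100 -> G
Bits 100 -> G
Bits 101 -> B


Decoded message: CCHBHGGB


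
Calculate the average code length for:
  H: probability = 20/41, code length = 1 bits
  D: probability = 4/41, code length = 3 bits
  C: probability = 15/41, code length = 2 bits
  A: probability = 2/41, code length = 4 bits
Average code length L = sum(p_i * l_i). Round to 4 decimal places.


Weighted contributions p_i * l_i:
  H: (20/41) * 1 = 20/41
  D: (4/41) * 3 = 12/41
  C: (15/41) * 2 = 30/41
  A: (2/41) * 4 = 8/41
Sum = (20 + 12 + 30 + 8)/41 = 70/41

L = 70/41 = 1.7073 bits/symbol


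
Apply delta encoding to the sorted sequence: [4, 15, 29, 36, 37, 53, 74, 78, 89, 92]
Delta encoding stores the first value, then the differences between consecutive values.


First value: 4
Deltas:
  15 - 4 = 11
  29 - 15 = 14
  36 - 29 = 7
  37 - 36 = 1
  53 - 37 = 16
  74 - 53 = 21
  78 - 74 = 4
  89 - 78 = 11
  92 - 89 = 3


Delta encoded: [4, 11, 14, 7, 1, 16, 21, 4, 11, 3]


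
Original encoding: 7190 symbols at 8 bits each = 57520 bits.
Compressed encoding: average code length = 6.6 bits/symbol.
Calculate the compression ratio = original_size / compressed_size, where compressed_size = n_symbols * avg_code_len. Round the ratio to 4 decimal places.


original_size = n_symbols * orig_bits = 7190 * 8 = 57520 bits
compressed_size = n_symbols * avg_code_len = 7190 * 6.6 = 47454.0 bits
ratio = original_size / compressed_size = 57520 / 47454.0 = 1.2121

Compression ratio = 1.2121


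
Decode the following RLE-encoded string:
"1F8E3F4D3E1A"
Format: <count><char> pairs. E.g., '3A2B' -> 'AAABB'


Expanding each <count><char> pair:
  1F -> 'F'
  8E -> 'EEEEEEEE'
  3F -> 'FFF'
  4D -> 'DDDD'
  3E -> 'EEE'
  1A -> 'A'

Decoded = FEEEEEEEEFFFDDDDEEEA


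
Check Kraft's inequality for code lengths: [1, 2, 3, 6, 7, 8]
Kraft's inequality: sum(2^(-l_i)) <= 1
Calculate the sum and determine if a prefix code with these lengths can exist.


Sum = 2^(-1) + 2^(-2) + 2^(-3) + 2^(-6) + 2^(-7) + 2^(-8)
    = 0.5 + 0.25 + 0.125 + 0.015625 + 0.0078125 + 0.00390625
    = 231/256 = 0.90234375
Since 0.90234375 <= 1, Kraft's inequality IS satisfied.
A prefix code with these lengths CAN exist.

Kraft sum = 0.90234375. Satisfied.


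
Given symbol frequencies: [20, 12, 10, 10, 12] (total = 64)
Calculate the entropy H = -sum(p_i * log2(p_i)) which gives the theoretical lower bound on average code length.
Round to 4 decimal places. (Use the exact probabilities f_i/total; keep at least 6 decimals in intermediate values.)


Per-symbol terms -p_i * log2(p_i) with p_i = f_i/64:
  p = 20/64 = 0.312500: log2(p) = -1.678072, -p*log2(p) = 0.524397
  p = 12/64 = 0.187500: log2(p) = -2.415037, -p*log2(p) = 0.452820
  p = 10/64 = 0.156250: log2(p) = -2.678072, -p*log2(p) = 0.418449
  p = 10/64 = 0.156250: log2(p) = -2.678072, -p*log2(p) = 0.418449
  p = 12/64 = 0.187500: log2(p) = -2.415037, -p*log2(p) = 0.452820
H = 0.524397 + 0.452820 + 0.418449 + 0.418449 + 0.452820 = 2.266935

H = 2.2669 bits/symbol


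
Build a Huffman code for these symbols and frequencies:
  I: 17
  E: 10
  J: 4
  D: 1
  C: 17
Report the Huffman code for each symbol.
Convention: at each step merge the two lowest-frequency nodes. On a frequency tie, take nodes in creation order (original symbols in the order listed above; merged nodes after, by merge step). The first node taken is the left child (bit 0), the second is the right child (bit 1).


Huffman tree construction:
Step 1: Merge D(1) + J(4) = 5
Step 2: Merge (D+J)(5) + E(10) = 15
Step 3: Merge ((D+J)+E)(15) + I(17) = 32
Step 4: Merge C(17) + (((D+J)+E)+I)(32) = 49
Read each symbol's code off the tree from the root (left child = 0, right child = 1).

Codes:
  I: 11 (length 2)
  E: 101 (length 3)
  J: 1001 (length 4)
  D: 1000 (length 4)
  C: 0 (length 1)
Average code length: 101/49 = 2.0612 bits/symbol


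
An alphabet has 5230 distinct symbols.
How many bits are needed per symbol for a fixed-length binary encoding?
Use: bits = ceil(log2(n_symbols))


log2(5230) = 12.3526
Bracket: 2^12 = 4096 < 5230 <= 2^13 = 8192
So ceil(log2(5230)) = 13

bits = ceil(log2(5230)) = ceil(12.3526) = 13 bits


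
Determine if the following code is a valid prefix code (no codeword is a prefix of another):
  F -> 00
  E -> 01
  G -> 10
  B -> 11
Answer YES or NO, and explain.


Checking each pair (does one codeword prefix another?):
  F='00' vs E='01': no prefix
  F='00' vs G='10': no prefix
  F='00' vs B='11': no prefix
  E='01' vs F='00': no prefix
  E='01' vs G='10': no prefix
  E='01' vs B='11': no prefix
  G='10' vs F='00': no prefix
  G='10' vs E='01': no prefix
  G='10' vs B='11': no prefix
  B='11' vs F='00': no prefix
  B='11' vs E='01': no prefix
  B='11' vs G='10': no prefix
No violation found over all pairs.

YES -- this is a valid prefix code. No codeword is a prefix of any other codeword.


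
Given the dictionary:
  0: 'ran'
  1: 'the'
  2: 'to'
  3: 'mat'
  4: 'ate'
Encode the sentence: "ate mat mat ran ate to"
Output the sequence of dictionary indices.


Look up each word in the dictionary:
  'ate' -> 4
  'mat' -> 3
  'mat' -> 3
  'ran' -> 0
  'ate' -> 4
  'to' -> 2

Encoded: [4, 3, 3, 0, 4, 2]


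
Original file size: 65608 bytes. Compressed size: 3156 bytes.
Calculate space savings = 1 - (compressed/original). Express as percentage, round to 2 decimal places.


ratio = compressed/original = 3156/65608 = 0.048104
savings = 1 - ratio = 1 - 0.048104 = 0.951896
as a percentage: 0.951896 * 100 = 95.19%

Space savings = 1 - 3156/65608 = 95.19%


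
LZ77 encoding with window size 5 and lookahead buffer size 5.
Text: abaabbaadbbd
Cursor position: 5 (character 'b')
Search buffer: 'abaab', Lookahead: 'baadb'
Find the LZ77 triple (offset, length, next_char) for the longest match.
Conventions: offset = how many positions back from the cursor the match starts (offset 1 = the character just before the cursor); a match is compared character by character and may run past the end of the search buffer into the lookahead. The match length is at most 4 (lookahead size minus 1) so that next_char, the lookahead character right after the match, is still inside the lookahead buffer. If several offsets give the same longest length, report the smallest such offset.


Try each offset into the search buffer:
  offset=1 (pos 4, char 'b'): match length 1
  offset=2 (pos 3, char 'a'): match length 0
  offset=3 (pos 2, char 'a'): match length 0
  offset=4 (pos 1, char 'b'): match length 3
  offset=5 (pos 0, char 'a'): match length 0
Longest match has length 3 at offset 4.
next_char = character at position 5 + 3 = 8 -> 'd'

Best match: offset=4, length=3 (matching 'baa' starting at position 1)
LZ77 triple: (4, 3, 'd')


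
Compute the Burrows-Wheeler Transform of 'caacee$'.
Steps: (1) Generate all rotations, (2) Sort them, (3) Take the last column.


Rotations (sorted):
  0: $caacee -> last char: e
  1: aacee$c -> last char: c
  2: acee$ca -> last char: a
  3: caacee$ -> last char: $
  4: cee$caa -> last char: a
  5: e$caace -> last char: e
  6: ee$caac -> last char: c


BWT = eca$aec


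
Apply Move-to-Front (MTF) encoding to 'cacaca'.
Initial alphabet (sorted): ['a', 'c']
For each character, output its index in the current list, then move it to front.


MTF encoding:
'c': index 1 in ['a', 'c'] -> ['c', 'a']
'a': index 1 in ['c', 'a'] -> ['a', 'c']
'c': index 1 in ['a', 'c'] -> ['c', 'a']
'a': index 1 in ['c', 'a'] -> ['a', 'c']
'c': index 1 in ['a', 'c'] -> ['c', 'a']
'a': index 1 in ['c', 'a'] -> ['a', 'c']


Output: [1, 1, 1, 1, 1, 1]
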